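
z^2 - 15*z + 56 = (z - 8)*(z - 7)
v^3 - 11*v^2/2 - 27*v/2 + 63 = (v - 6)*(v - 3)*(v + 7/2)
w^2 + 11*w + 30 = (w + 5)*(w + 6)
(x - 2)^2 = x^2 - 4*x + 4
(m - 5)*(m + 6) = m^2 + m - 30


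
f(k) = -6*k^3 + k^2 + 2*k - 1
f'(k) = -18*k^2 + 2*k + 2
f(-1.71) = 28.51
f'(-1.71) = -54.05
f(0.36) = -0.43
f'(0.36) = 0.39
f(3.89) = -331.27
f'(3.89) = -262.60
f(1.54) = -17.46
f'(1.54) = -37.61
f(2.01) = -41.66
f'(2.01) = -66.70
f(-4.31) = 489.33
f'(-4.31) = -340.99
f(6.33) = -1470.09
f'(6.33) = -706.58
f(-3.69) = 306.70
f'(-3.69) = -250.47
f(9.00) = -4276.00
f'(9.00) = -1438.00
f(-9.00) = 4436.00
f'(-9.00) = -1474.00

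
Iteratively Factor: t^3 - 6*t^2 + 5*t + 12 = (t - 3)*(t^2 - 3*t - 4) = (t - 4)*(t - 3)*(t + 1)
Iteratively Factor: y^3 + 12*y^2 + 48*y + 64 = (y + 4)*(y^2 + 8*y + 16) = (y + 4)^2*(y + 4)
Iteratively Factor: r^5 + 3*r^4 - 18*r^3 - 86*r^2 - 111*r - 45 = (r + 3)*(r^4 - 18*r^2 - 32*r - 15) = (r + 3)^2*(r^3 - 3*r^2 - 9*r - 5) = (r - 5)*(r + 3)^2*(r^2 + 2*r + 1) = (r - 5)*(r + 1)*(r + 3)^2*(r + 1)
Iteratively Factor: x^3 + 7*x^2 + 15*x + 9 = (x + 3)*(x^2 + 4*x + 3) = (x + 1)*(x + 3)*(x + 3)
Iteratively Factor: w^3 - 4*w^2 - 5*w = (w)*(w^2 - 4*w - 5) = w*(w + 1)*(w - 5)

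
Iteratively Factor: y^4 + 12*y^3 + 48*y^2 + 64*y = (y)*(y^3 + 12*y^2 + 48*y + 64) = y*(y + 4)*(y^2 + 8*y + 16) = y*(y + 4)^2*(y + 4)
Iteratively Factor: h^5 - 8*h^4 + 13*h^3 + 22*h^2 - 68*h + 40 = (h - 5)*(h^4 - 3*h^3 - 2*h^2 + 12*h - 8) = (h - 5)*(h + 2)*(h^3 - 5*h^2 + 8*h - 4) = (h - 5)*(h - 2)*(h + 2)*(h^2 - 3*h + 2) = (h - 5)*(h - 2)^2*(h + 2)*(h - 1)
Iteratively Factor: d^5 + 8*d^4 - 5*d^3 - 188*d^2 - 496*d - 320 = (d + 1)*(d^4 + 7*d^3 - 12*d^2 - 176*d - 320) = (d + 1)*(d + 4)*(d^3 + 3*d^2 - 24*d - 80) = (d + 1)*(d + 4)^2*(d^2 - d - 20) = (d - 5)*(d + 1)*(d + 4)^2*(d + 4)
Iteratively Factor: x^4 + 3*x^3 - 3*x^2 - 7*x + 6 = (x - 1)*(x^3 + 4*x^2 + x - 6) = (x - 1)^2*(x^2 + 5*x + 6) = (x - 1)^2*(x + 3)*(x + 2)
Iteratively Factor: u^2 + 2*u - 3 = (u + 3)*(u - 1)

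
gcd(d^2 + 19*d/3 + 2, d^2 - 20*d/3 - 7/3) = d + 1/3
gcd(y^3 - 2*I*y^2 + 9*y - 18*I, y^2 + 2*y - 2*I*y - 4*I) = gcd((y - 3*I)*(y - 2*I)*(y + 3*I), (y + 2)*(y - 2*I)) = y - 2*I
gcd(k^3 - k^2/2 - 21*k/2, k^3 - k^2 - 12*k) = k^2 + 3*k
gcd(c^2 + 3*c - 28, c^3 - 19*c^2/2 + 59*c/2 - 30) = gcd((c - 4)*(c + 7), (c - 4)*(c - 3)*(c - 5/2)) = c - 4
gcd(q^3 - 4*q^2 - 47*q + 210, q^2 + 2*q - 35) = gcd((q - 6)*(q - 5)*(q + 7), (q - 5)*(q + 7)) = q^2 + 2*q - 35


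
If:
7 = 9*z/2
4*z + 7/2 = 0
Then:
No Solution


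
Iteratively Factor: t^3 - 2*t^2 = (t)*(t^2 - 2*t) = t*(t - 2)*(t)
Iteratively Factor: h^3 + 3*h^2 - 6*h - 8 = (h + 4)*(h^2 - h - 2) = (h - 2)*(h + 4)*(h + 1)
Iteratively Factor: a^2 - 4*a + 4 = (a - 2)*(a - 2)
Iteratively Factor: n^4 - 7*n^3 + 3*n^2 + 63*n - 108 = (n - 4)*(n^3 - 3*n^2 - 9*n + 27) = (n - 4)*(n - 3)*(n^2 - 9) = (n - 4)*(n - 3)^2*(n + 3)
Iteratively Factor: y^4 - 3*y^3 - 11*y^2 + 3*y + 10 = (y - 5)*(y^3 + 2*y^2 - y - 2) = (y - 5)*(y + 2)*(y^2 - 1) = (y - 5)*(y + 1)*(y + 2)*(y - 1)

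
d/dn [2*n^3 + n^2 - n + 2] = 6*n^2 + 2*n - 1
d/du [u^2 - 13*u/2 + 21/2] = 2*u - 13/2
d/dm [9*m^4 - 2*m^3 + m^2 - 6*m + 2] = 36*m^3 - 6*m^2 + 2*m - 6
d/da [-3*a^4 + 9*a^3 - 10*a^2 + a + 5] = -12*a^3 + 27*a^2 - 20*a + 1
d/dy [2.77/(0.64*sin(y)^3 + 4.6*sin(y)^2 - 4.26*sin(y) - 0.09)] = (-5.3184*sin(y)^2 - 25.484*sin(y) + 11.8002)*cos(y)/(0.64*sin(y)^3 + 4.6*sin(y)^2 - 4.26*sin(y) - 0.09)^2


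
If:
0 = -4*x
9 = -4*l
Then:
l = -9/4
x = 0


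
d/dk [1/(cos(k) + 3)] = sin(k)/(cos(k) + 3)^2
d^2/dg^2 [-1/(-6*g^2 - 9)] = 4*(2*g^2 - 1)/(2*g^2 + 3)^3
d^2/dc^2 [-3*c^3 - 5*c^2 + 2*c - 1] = -18*c - 10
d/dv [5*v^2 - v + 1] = 10*v - 1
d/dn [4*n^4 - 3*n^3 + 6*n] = 16*n^3 - 9*n^2 + 6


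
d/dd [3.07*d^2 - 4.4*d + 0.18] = 6.14*d - 4.4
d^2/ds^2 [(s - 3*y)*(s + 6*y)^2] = 6*s + 18*y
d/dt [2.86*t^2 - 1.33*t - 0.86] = 5.72*t - 1.33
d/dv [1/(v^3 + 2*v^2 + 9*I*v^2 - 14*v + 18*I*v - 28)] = (-3*v^2 - 4*v - 18*I*v + 14 - 18*I)/(v^3 + 2*v^2 + 9*I*v^2 - 14*v + 18*I*v - 28)^2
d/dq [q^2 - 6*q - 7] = 2*q - 6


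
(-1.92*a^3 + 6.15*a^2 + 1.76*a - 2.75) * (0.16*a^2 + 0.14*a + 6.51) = -0.3072*a^5 + 0.7152*a^4 - 11.3566*a^3 + 39.8429*a^2 + 11.0726*a - 17.9025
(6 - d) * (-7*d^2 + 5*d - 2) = 7*d^3 - 47*d^2 + 32*d - 12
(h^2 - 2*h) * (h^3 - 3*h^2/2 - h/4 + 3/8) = h^5 - 7*h^4/2 + 11*h^3/4 + 7*h^2/8 - 3*h/4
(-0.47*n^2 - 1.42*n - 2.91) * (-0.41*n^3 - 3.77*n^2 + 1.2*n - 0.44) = 0.1927*n^5 + 2.3541*n^4 + 5.9825*n^3 + 9.4735*n^2 - 2.8672*n + 1.2804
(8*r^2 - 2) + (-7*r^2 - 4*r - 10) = r^2 - 4*r - 12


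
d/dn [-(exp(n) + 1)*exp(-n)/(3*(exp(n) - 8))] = (exp(2*n) + 2*exp(n) - 8)*exp(-n)/(3*(exp(2*n) - 16*exp(n) + 64))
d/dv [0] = 0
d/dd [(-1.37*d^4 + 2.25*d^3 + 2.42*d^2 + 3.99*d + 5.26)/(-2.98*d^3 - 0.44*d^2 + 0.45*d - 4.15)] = (4.0826*d^6 + 1.2056*d^5 + 4.3721*d^4 + 48.5474*d^3 + 21.8565*d^2 - 15.4572*d - 18.9255)/(8.8804*d^6 + 2.6224*d^5 - 2.4884*d^4 + 24.338*d^3 + 3.8545*d^2 - 3.735*d + 17.2225)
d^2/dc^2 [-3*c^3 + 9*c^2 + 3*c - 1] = 18 - 18*c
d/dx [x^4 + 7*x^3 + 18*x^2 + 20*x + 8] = 4*x^3 + 21*x^2 + 36*x + 20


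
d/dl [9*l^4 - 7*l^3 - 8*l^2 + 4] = l*(36*l^2 - 21*l - 16)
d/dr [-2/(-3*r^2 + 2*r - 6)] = 4*(1 - 3*r)/(3*r^2 - 2*r + 6)^2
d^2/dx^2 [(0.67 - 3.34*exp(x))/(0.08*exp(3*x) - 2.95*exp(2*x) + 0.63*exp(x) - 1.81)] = (-0.085504*exp(6*x) + 2.403312*exp(5*x) - 30.132326*exp(4*x) + 10.89563*exp(3*x) + 104.141139*exp(2*x) - 17.852539*exp(x) - 10.178173)*exp(x)/(0.000512*exp(9*x) - 0.05664*exp(8*x) + 2.100696*exp(7*x) - 26.599207*exp(6*x) + 19.105941*exp(5*x) - 51.314484*exp(4*x) + 21.219621*exp(3*x) - 31.148652*exp(2*x) + 6.191829*exp(x) - 5.929741)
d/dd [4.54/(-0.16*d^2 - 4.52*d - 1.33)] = (1.4528*d + 20.5208)/(0.16*d^2 + 4.52*d + 1.33)^2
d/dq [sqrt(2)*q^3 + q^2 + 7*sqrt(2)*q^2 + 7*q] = 3*sqrt(2)*q^2 + 2*q + 14*sqrt(2)*q + 7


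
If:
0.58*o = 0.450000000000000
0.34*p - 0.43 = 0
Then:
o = 0.78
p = 1.26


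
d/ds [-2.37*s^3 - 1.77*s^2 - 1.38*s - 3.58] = -7.11*s^2 - 3.54*s - 1.38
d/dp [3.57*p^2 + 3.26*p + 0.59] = 7.14*p + 3.26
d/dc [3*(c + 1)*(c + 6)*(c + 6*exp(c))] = 18*c^2*exp(c) + 9*c^2 + 162*c*exp(c) + 42*c + 234*exp(c) + 18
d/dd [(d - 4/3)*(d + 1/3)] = 2*d - 1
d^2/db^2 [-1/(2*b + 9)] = -8/(2*b + 9)^3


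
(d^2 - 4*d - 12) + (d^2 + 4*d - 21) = 2*d^2 - 33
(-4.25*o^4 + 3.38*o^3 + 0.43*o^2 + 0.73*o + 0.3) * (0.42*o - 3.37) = -1.785*o^5 + 15.7421*o^4 - 11.21*o^3 - 1.1425*o^2 - 2.3341*o - 1.011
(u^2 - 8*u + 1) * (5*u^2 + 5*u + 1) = 5*u^4 - 35*u^3 - 34*u^2 - 3*u + 1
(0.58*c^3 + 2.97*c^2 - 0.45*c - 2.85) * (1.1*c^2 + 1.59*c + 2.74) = 0.638*c^5 + 4.1892*c^4 + 5.8165*c^3 + 4.2873*c^2 - 5.7645*c - 7.809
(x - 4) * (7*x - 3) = 7*x^2 - 31*x + 12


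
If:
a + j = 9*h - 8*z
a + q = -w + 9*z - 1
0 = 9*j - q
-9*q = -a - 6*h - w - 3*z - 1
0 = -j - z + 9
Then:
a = 1206 - 160*z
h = 135 - 17*z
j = 9 - z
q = 81 - 9*z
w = 178*z - 1288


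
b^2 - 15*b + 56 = (b - 8)*(b - 7)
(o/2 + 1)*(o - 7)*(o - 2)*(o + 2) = o^4/2 - 5*o^3/2 - 9*o^2 + 10*o + 28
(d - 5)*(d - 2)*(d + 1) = d^3 - 6*d^2 + 3*d + 10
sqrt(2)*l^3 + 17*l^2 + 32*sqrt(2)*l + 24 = (l + 2*sqrt(2))*(l + 6*sqrt(2))*(sqrt(2)*l + 1)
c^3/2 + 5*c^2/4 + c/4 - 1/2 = (c/2 + 1)*(c - 1/2)*(c + 1)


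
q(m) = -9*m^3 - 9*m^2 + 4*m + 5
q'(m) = -27*m^2 - 18*m + 4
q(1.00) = -9.00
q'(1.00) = -41.00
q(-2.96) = 147.71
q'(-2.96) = -179.28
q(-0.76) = 0.71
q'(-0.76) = 2.08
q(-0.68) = 0.95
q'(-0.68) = 3.76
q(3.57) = -504.92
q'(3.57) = -404.37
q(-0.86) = 0.63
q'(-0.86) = -0.49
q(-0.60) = 1.30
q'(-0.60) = 5.08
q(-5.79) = 1427.06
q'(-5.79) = -796.93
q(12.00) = -16795.00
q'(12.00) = -4100.00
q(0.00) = 5.00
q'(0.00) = 4.00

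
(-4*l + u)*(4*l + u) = -16*l^2 + u^2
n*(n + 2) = n^2 + 2*n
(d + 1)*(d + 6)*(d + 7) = d^3 + 14*d^2 + 55*d + 42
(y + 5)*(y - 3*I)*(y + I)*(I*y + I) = I*y^4 + 2*y^3 + 6*I*y^3 + 12*y^2 + 8*I*y^2 + 10*y + 18*I*y + 15*I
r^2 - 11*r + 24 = (r - 8)*(r - 3)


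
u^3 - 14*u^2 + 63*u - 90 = (u - 6)*(u - 5)*(u - 3)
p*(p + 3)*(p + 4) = p^3 + 7*p^2 + 12*p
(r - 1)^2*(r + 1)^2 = r^4 - 2*r^2 + 1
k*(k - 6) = k^2 - 6*k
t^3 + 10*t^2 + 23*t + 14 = (t + 1)*(t + 2)*(t + 7)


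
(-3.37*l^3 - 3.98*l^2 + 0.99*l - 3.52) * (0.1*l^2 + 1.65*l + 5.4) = -0.337*l^5 - 5.9585*l^4 - 24.666*l^3 - 20.2105*l^2 - 0.462*l - 19.008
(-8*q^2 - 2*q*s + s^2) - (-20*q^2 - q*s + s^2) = 12*q^2 - q*s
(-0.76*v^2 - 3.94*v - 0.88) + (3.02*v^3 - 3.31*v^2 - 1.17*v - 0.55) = 3.02*v^3 - 4.07*v^2 - 5.11*v - 1.43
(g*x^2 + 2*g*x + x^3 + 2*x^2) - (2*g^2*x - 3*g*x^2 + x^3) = -2*g^2*x + 4*g*x^2 + 2*g*x + 2*x^2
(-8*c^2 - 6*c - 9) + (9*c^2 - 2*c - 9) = c^2 - 8*c - 18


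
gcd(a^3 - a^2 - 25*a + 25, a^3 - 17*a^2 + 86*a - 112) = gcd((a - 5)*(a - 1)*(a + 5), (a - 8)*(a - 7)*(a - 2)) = 1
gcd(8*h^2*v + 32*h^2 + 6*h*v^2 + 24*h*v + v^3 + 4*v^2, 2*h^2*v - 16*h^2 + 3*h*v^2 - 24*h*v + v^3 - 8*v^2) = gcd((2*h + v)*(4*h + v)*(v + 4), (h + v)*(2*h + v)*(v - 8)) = 2*h + v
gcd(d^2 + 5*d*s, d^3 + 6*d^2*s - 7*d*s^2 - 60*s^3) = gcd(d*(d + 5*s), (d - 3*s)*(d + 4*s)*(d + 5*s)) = d + 5*s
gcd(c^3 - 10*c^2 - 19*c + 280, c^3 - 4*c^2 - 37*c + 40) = c^2 - 3*c - 40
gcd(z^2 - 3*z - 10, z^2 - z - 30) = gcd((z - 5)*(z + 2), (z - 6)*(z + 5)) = 1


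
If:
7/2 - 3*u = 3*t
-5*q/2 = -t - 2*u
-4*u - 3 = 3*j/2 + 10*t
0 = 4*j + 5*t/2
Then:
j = 230/243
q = 374/243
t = -368/243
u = 1303/486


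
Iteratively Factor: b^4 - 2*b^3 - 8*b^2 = (b)*(b^3 - 2*b^2 - 8*b) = b*(b + 2)*(b^2 - 4*b) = b*(b - 4)*(b + 2)*(b)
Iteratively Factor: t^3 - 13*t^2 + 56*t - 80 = (t - 4)*(t^2 - 9*t + 20) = (t - 4)^2*(t - 5)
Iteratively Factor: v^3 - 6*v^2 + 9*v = (v)*(v^2 - 6*v + 9) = v*(v - 3)*(v - 3)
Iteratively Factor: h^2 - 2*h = (h - 2)*(h)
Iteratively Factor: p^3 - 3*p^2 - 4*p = (p - 4)*(p^2 + p) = (p - 4)*(p + 1)*(p)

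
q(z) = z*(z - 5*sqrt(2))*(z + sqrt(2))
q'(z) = z*(z - 5*sqrt(2)) + z*(z + sqrt(2)) + (z - 5*sqrt(2))*(z + sqrt(2)) = 3*z^2 - 8*sqrt(2)*z - 10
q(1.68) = -28.02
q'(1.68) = -20.54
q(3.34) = -59.25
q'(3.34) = -14.32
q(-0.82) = 3.84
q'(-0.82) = 1.29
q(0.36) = -4.29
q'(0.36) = -13.68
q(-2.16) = -14.87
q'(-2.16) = 28.43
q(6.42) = -32.75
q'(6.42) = 41.02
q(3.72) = -64.00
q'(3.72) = -10.57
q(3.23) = -57.62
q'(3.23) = -15.24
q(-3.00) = -47.91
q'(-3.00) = 50.94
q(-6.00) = -359.65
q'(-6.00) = 165.88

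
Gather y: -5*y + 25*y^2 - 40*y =25*y^2 - 45*y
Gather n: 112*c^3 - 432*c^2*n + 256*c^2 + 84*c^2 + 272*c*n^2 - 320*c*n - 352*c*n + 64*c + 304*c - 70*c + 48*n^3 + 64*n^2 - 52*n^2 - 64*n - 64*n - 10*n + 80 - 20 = 112*c^3 + 340*c^2 + 298*c + 48*n^3 + n^2*(272*c + 12) + n*(-432*c^2 - 672*c - 138) + 60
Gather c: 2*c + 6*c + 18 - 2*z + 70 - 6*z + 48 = 8*c - 8*z + 136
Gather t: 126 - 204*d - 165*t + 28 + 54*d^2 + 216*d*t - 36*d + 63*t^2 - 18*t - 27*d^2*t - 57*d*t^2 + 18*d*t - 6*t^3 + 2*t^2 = 54*d^2 - 240*d - 6*t^3 + t^2*(65 - 57*d) + t*(-27*d^2 + 234*d - 183) + 154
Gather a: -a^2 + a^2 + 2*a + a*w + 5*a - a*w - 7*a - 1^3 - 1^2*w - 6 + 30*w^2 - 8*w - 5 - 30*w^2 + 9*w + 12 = 0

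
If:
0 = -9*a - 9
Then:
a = -1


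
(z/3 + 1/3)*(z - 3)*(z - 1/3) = z^3/3 - 7*z^2/9 - 7*z/9 + 1/3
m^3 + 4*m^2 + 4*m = m*(m + 2)^2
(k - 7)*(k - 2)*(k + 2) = k^3 - 7*k^2 - 4*k + 28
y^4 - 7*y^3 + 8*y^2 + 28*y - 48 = (y - 4)*(y - 3)*(y - 2)*(y + 2)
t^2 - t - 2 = (t - 2)*(t + 1)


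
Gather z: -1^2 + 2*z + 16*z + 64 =18*z + 63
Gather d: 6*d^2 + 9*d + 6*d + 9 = 6*d^2 + 15*d + 9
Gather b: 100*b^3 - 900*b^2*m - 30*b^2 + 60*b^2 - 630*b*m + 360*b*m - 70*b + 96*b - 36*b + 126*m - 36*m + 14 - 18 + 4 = 100*b^3 + b^2*(30 - 900*m) + b*(-270*m - 10) + 90*m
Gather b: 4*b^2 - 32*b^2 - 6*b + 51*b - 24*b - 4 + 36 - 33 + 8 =-28*b^2 + 21*b + 7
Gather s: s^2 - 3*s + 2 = s^2 - 3*s + 2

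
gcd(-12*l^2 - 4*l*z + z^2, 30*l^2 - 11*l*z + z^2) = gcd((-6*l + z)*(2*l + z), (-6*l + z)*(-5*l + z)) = -6*l + z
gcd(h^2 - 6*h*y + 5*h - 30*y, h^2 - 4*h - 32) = 1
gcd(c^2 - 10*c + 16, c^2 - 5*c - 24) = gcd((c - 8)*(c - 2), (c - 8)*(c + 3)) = c - 8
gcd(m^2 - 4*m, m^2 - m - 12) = m - 4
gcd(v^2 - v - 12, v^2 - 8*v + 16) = v - 4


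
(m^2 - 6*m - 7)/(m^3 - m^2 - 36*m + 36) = (m^2 - 6*m - 7)/(m^3 - m^2 - 36*m + 36)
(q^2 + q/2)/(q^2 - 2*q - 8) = q*(2*q + 1)/(2*(q^2 - 2*q - 8))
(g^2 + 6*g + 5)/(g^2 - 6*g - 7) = (g + 5)/(g - 7)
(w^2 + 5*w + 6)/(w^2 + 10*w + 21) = (w + 2)/(w + 7)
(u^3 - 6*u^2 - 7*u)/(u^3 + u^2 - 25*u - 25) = u*(u - 7)/(u^2 - 25)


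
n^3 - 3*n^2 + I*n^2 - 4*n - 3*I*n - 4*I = (n - 4)*(n + 1)*(n + I)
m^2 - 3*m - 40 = (m - 8)*(m + 5)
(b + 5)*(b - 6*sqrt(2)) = b^2 - 6*sqrt(2)*b + 5*b - 30*sqrt(2)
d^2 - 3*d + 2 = (d - 2)*(d - 1)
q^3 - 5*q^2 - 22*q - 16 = (q - 8)*(q + 1)*(q + 2)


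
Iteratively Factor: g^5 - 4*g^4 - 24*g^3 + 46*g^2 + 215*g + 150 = (g - 5)*(g^4 + g^3 - 19*g^2 - 49*g - 30) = (g - 5)*(g + 1)*(g^3 - 19*g - 30) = (g - 5)*(g + 1)*(g + 3)*(g^2 - 3*g - 10) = (g - 5)*(g + 1)*(g + 2)*(g + 3)*(g - 5)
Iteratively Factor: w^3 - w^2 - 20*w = (w - 5)*(w^2 + 4*w) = (w - 5)*(w + 4)*(w)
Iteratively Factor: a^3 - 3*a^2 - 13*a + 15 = (a - 5)*(a^2 + 2*a - 3) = (a - 5)*(a + 3)*(a - 1)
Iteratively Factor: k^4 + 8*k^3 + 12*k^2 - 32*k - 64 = (k + 2)*(k^3 + 6*k^2 - 32) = (k + 2)*(k + 4)*(k^2 + 2*k - 8) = (k + 2)*(k + 4)^2*(k - 2)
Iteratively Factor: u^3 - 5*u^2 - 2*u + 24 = (u - 4)*(u^2 - u - 6) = (u - 4)*(u - 3)*(u + 2)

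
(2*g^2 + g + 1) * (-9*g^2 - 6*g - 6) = -18*g^4 - 21*g^3 - 27*g^2 - 12*g - 6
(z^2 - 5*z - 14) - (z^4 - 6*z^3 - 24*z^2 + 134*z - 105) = -z^4 + 6*z^3 + 25*z^2 - 139*z + 91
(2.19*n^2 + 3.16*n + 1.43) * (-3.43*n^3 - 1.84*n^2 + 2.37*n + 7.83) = -7.5117*n^5 - 14.8684*n^4 - 5.529*n^3 + 22.0057*n^2 + 28.1319*n + 11.1969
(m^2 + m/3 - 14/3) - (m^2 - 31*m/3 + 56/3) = 32*m/3 - 70/3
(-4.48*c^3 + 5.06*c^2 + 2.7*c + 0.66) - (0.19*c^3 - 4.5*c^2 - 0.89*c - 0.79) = -4.67*c^3 + 9.56*c^2 + 3.59*c + 1.45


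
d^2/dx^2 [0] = 0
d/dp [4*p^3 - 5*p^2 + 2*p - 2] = 12*p^2 - 10*p + 2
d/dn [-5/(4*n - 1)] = 20/(4*n - 1)^2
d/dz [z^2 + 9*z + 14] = 2*z + 9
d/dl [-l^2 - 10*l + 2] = -2*l - 10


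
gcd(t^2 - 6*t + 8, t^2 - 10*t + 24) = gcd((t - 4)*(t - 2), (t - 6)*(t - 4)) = t - 4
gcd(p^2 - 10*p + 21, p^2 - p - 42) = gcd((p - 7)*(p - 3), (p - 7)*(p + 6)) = p - 7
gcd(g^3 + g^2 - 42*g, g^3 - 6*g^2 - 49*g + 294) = g^2 + g - 42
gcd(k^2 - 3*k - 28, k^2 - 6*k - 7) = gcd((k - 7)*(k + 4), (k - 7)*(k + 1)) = k - 7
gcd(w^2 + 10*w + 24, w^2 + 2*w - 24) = w + 6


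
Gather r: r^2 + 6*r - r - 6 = r^2 + 5*r - 6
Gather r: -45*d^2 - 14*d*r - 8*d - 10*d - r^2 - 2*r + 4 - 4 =-45*d^2 - 18*d - r^2 + r*(-14*d - 2)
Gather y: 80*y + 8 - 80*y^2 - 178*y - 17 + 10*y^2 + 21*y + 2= -70*y^2 - 77*y - 7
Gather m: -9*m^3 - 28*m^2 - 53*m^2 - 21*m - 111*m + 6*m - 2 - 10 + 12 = -9*m^3 - 81*m^2 - 126*m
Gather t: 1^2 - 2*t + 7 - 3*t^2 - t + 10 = -3*t^2 - 3*t + 18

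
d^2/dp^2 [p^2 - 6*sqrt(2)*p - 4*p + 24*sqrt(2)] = 2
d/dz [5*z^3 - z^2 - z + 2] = 15*z^2 - 2*z - 1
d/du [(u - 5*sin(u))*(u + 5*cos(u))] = -5*sqrt(2)*u*sin(u + pi/4) + 2*u - 25*cos(2*u) + 5*sqrt(2)*cos(u + pi/4)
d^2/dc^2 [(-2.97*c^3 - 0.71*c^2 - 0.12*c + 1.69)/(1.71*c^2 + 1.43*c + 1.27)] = (-1.4210854715202e-14*c^5 + 1.4210854715202e-14*c^4 + 3.52373399999998*c^3 + 6.53891399999999*c^2 - 2.382912*c - 2.283038)/(5.000211*c^6 + 12.544389*c^5 + 21.631158*c^4 + 21.557393*c^3 + 16.065246*c^2 + 6.919341*c + 2.048383)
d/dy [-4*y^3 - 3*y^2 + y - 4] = -12*y^2 - 6*y + 1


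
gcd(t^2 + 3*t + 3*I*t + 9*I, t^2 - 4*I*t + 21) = t + 3*I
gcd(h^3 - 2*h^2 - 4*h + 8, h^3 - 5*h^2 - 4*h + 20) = h^2 - 4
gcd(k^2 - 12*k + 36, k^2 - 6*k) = k - 6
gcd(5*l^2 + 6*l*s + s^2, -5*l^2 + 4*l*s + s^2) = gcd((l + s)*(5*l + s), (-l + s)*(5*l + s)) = 5*l + s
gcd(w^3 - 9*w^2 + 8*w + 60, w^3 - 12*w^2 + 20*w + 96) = w^2 - 4*w - 12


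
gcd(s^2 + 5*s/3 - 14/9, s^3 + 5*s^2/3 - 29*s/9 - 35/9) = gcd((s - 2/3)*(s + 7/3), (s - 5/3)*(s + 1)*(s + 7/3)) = s + 7/3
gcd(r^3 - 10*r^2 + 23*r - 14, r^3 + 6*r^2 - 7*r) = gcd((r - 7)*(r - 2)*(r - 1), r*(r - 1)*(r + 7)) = r - 1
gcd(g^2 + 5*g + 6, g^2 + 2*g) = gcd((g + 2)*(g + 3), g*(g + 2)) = g + 2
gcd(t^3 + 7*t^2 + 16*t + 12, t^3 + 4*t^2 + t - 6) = t^2 + 5*t + 6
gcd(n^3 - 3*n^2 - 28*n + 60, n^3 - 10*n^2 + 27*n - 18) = n - 6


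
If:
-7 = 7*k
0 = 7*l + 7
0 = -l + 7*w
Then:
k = -1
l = -1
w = -1/7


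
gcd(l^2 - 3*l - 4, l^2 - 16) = l - 4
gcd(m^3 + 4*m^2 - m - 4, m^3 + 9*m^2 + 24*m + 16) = m^2 + 5*m + 4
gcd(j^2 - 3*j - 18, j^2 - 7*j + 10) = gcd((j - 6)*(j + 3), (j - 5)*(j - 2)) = 1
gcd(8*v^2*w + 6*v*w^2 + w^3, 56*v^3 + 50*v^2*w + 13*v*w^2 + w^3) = 8*v^2 + 6*v*w + w^2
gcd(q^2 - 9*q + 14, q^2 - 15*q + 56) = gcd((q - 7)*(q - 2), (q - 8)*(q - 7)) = q - 7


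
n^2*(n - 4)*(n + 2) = n^4 - 2*n^3 - 8*n^2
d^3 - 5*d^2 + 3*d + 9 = (d - 3)^2*(d + 1)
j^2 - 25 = (j - 5)*(j + 5)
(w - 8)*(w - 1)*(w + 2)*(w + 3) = w^4 - 4*w^3 - 31*w^2 - 14*w + 48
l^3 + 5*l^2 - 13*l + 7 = (l - 1)^2*(l + 7)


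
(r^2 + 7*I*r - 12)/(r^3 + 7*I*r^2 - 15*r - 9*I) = (r + 4*I)/(r^2 + 4*I*r - 3)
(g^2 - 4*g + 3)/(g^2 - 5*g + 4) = (g - 3)/(g - 4)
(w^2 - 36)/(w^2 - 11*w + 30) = (w + 6)/(w - 5)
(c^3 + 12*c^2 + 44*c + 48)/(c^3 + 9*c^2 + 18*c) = (c^2 + 6*c + 8)/(c*(c + 3))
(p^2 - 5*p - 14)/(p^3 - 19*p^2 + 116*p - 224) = (p + 2)/(p^2 - 12*p + 32)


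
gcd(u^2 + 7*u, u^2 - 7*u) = u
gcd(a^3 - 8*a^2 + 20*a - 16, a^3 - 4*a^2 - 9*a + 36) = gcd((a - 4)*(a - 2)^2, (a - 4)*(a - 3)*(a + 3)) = a - 4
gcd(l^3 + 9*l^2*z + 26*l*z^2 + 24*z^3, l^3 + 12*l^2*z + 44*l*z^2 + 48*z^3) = l^2 + 6*l*z + 8*z^2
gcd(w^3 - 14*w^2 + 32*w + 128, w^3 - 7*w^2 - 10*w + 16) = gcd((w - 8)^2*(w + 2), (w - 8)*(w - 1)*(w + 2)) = w^2 - 6*w - 16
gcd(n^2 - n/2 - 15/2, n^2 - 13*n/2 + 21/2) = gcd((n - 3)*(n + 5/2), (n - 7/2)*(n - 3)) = n - 3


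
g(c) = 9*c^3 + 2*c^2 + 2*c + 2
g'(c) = 27*c^2 + 4*c + 2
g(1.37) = 31.64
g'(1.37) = 58.16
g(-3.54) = -379.27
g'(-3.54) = 326.19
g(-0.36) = 1.12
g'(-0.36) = 4.06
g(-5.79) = -1689.47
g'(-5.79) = 883.99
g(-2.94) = -215.30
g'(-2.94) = 223.62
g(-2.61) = -149.61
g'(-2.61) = 175.49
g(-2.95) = -217.55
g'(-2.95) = 225.17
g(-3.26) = -295.08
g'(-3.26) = 275.91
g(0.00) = 2.00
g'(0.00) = 2.00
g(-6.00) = -1882.00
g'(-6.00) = 950.00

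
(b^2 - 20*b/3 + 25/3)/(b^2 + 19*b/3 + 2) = (3*b^2 - 20*b + 25)/(3*b^2 + 19*b + 6)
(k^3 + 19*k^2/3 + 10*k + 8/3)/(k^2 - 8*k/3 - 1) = (k^2 + 6*k + 8)/(k - 3)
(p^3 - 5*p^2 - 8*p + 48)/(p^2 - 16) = (p^2 - p - 12)/(p + 4)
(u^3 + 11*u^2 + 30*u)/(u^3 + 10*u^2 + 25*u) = (u + 6)/(u + 5)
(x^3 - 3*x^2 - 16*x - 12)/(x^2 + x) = x - 4 - 12/x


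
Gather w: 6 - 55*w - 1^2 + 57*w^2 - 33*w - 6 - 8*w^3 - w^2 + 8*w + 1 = -8*w^3 + 56*w^2 - 80*w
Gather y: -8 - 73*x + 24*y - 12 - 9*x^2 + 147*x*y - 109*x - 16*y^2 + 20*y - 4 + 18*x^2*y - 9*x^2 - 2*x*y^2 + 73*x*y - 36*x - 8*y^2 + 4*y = -18*x^2 - 218*x + y^2*(-2*x - 24) + y*(18*x^2 + 220*x + 48) - 24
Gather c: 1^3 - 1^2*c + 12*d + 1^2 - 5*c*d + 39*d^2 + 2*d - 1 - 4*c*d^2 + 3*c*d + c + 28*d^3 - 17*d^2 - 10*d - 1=c*(-4*d^2 - 2*d) + 28*d^3 + 22*d^2 + 4*d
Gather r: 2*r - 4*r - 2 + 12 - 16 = -2*r - 6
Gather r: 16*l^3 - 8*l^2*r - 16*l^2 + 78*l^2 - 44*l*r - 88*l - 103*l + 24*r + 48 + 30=16*l^3 + 62*l^2 - 191*l + r*(-8*l^2 - 44*l + 24) + 78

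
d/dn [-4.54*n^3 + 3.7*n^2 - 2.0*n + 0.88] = -13.62*n^2 + 7.4*n - 2.0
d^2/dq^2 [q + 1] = 0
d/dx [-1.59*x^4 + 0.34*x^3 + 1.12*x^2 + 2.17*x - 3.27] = -6.36*x^3 + 1.02*x^2 + 2.24*x + 2.17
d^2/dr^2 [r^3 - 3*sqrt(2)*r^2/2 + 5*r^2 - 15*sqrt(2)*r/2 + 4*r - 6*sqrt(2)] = 6*r - 3*sqrt(2) + 10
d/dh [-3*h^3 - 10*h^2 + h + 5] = -9*h^2 - 20*h + 1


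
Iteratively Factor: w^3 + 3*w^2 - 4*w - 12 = (w + 3)*(w^2 - 4) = (w + 2)*(w + 3)*(w - 2)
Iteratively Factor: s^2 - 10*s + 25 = (s - 5)*(s - 5)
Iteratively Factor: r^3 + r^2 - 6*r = (r + 3)*(r^2 - 2*r) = (r - 2)*(r + 3)*(r)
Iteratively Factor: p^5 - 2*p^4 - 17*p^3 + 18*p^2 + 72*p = (p + 3)*(p^4 - 5*p^3 - 2*p^2 + 24*p) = (p + 2)*(p + 3)*(p^3 - 7*p^2 + 12*p) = (p - 4)*(p + 2)*(p + 3)*(p^2 - 3*p) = (p - 4)*(p - 3)*(p + 2)*(p + 3)*(p)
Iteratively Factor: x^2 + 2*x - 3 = (x + 3)*(x - 1)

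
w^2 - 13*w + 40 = (w - 8)*(w - 5)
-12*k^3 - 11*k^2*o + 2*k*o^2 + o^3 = (-3*k + o)*(k + o)*(4*k + o)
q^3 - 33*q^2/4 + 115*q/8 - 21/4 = (q - 6)*(q - 7/4)*(q - 1/2)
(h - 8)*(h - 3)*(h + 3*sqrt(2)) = h^3 - 11*h^2 + 3*sqrt(2)*h^2 - 33*sqrt(2)*h + 24*h + 72*sqrt(2)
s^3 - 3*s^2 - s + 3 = (s - 3)*(s - 1)*(s + 1)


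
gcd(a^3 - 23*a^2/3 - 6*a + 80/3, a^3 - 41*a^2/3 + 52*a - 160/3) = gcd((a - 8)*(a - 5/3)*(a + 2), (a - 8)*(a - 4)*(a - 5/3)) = a^2 - 29*a/3 + 40/3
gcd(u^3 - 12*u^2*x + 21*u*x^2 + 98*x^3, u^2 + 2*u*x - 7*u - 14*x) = u + 2*x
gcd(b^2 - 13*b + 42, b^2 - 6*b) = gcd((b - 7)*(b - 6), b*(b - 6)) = b - 6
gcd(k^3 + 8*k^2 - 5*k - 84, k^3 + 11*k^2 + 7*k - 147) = k^2 + 4*k - 21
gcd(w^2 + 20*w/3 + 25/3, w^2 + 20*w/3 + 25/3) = w^2 + 20*w/3 + 25/3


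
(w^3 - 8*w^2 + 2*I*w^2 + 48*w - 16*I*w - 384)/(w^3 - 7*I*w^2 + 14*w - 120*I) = (w^2 + 8*w*(-1 + I) - 64*I)/(w^2 - I*w + 20)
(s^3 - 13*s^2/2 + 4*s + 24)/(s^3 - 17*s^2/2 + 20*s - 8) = (2*s + 3)/(2*s - 1)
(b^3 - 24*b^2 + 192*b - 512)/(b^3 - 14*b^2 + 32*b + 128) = (b - 8)/(b + 2)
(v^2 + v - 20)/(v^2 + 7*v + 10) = (v - 4)/(v + 2)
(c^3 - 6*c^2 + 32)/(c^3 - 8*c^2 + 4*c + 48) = (c - 4)/(c - 6)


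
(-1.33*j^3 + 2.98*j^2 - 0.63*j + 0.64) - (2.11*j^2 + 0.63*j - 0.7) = -1.33*j^3 + 0.87*j^2 - 1.26*j + 1.34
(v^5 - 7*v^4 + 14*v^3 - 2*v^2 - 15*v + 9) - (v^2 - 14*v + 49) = v^5 - 7*v^4 + 14*v^3 - 3*v^2 - v - 40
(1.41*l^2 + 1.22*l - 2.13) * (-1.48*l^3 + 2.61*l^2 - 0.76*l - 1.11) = -2.0868*l^5 + 1.8745*l^4 + 5.265*l^3 - 8.0516*l^2 + 0.2646*l + 2.3643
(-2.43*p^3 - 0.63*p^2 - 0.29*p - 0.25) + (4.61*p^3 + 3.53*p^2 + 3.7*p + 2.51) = 2.18*p^3 + 2.9*p^2 + 3.41*p + 2.26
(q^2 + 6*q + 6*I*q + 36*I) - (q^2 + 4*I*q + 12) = 6*q + 2*I*q - 12 + 36*I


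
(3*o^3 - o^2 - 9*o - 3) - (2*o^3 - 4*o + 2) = o^3 - o^2 - 5*o - 5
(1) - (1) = 0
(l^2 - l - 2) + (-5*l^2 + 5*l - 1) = -4*l^2 + 4*l - 3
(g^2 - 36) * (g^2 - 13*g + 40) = g^4 - 13*g^3 + 4*g^2 + 468*g - 1440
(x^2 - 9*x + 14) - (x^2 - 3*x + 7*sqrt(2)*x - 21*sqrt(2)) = -7*sqrt(2)*x - 6*x + 14 + 21*sqrt(2)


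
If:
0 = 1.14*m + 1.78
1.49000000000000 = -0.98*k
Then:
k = -1.52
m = -1.56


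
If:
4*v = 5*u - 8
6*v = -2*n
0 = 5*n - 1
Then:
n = 1/5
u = 116/75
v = -1/15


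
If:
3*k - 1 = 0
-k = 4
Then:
No Solution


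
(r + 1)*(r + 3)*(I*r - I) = I*r^3 + 3*I*r^2 - I*r - 3*I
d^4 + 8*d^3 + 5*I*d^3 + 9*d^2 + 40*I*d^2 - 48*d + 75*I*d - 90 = (d + 3)*(d + 5)*(d + 2*I)*(d + 3*I)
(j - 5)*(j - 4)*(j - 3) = j^3 - 12*j^2 + 47*j - 60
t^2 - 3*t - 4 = (t - 4)*(t + 1)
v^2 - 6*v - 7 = (v - 7)*(v + 1)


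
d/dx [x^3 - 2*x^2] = x*(3*x - 4)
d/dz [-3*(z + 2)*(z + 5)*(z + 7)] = -9*z^2 - 84*z - 177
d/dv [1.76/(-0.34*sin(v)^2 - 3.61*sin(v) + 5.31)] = (1.1968*sin(v) + 6.3536)*cos(v)/(0.34*sin(v)^2 + 3.61*sin(v) - 5.31)^2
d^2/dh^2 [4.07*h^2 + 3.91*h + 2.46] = 8.14000000000000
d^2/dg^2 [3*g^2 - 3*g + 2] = 6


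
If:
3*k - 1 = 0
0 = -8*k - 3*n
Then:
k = 1/3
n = -8/9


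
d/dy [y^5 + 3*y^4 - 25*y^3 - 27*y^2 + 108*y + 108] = 5*y^4 + 12*y^3 - 75*y^2 - 54*y + 108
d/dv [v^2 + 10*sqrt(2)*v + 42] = 2*v + 10*sqrt(2)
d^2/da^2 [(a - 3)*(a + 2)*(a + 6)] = 6*a + 10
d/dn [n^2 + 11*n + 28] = 2*n + 11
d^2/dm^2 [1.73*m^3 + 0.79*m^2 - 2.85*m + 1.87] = 10.38*m + 1.58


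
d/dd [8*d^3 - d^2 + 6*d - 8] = 24*d^2 - 2*d + 6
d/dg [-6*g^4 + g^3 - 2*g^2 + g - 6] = -24*g^3 + 3*g^2 - 4*g + 1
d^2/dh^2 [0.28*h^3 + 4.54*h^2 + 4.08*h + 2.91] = 1.68*h + 9.08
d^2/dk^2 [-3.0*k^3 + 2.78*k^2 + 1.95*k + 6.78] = 5.56 - 18.0*k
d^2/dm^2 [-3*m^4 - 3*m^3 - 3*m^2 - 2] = -36*m^2 - 18*m - 6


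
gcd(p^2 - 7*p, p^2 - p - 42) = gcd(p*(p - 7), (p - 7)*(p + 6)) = p - 7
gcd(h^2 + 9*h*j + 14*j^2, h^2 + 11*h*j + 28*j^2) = h + 7*j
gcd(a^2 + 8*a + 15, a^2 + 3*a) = a + 3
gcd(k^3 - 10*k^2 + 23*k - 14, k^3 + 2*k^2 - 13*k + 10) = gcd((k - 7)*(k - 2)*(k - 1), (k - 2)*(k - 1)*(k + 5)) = k^2 - 3*k + 2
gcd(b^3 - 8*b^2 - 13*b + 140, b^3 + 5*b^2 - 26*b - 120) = b^2 - b - 20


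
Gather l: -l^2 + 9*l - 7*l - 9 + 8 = -l^2 + 2*l - 1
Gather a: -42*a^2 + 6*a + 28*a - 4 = -42*a^2 + 34*a - 4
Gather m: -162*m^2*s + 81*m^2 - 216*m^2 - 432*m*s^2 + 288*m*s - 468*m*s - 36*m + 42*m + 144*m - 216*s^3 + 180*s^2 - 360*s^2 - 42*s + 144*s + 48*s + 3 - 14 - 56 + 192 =m^2*(-162*s - 135) + m*(-432*s^2 - 180*s + 150) - 216*s^3 - 180*s^2 + 150*s + 125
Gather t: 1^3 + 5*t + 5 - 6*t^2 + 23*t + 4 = -6*t^2 + 28*t + 10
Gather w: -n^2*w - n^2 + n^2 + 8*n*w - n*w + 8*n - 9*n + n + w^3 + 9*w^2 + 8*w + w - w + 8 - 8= w^3 + 9*w^2 + w*(-n^2 + 7*n + 8)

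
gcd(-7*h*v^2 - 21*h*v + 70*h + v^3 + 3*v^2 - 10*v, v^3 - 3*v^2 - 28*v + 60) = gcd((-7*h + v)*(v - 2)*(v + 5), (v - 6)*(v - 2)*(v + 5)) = v^2 + 3*v - 10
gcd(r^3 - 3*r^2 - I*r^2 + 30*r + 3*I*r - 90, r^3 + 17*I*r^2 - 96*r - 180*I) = r + 5*I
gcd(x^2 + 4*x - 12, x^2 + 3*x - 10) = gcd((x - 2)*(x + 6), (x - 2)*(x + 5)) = x - 2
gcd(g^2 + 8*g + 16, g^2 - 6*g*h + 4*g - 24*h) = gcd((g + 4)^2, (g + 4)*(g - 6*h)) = g + 4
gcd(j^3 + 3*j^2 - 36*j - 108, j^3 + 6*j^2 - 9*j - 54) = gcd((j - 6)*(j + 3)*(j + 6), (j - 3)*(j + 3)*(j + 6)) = j^2 + 9*j + 18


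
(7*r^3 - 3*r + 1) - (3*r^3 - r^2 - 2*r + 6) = 4*r^3 + r^2 - r - 5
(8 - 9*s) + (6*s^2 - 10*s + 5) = 6*s^2 - 19*s + 13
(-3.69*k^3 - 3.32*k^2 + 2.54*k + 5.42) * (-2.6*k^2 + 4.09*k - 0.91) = 9.594*k^5 - 6.4601*k^4 - 16.8249*k^3 - 0.6822*k^2 + 19.8564*k - 4.9322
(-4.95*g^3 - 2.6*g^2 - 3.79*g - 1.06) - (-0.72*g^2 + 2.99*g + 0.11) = -4.95*g^3 - 1.88*g^2 - 6.78*g - 1.17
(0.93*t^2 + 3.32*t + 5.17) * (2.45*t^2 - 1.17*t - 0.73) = 2.2785*t^4 + 7.0459*t^3 + 8.1032*t^2 - 8.4725*t - 3.7741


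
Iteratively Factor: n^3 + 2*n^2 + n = (n)*(n^2 + 2*n + 1) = n*(n + 1)*(n + 1)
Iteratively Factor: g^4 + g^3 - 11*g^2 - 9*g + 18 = (g - 1)*(g^3 + 2*g^2 - 9*g - 18) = (g - 1)*(g + 3)*(g^2 - g - 6) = (g - 3)*(g - 1)*(g + 3)*(g + 2)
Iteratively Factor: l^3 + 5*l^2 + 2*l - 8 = (l - 1)*(l^2 + 6*l + 8) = (l - 1)*(l + 4)*(l + 2)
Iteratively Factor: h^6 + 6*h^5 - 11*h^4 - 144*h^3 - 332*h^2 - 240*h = (h)*(h^5 + 6*h^4 - 11*h^3 - 144*h^2 - 332*h - 240) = h*(h + 3)*(h^4 + 3*h^3 - 20*h^2 - 84*h - 80) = h*(h + 2)*(h + 3)*(h^3 + h^2 - 22*h - 40) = h*(h + 2)*(h + 3)*(h + 4)*(h^2 - 3*h - 10) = h*(h - 5)*(h + 2)*(h + 3)*(h + 4)*(h + 2)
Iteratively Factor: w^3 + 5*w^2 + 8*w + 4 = (w + 2)*(w^2 + 3*w + 2) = (w + 2)^2*(w + 1)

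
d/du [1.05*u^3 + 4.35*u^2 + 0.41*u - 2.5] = 3.15*u^2 + 8.7*u + 0.41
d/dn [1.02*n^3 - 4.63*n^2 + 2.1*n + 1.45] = 3.06*n^2 - 9.26*n + 2.1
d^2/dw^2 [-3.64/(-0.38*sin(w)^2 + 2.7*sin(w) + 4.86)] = (2.102464*sin(w)^4 - 11.20392*sin(w)^3 + 50.271312*sin(w)^2 - 25.35624*sin(w) - 66.515904)/(-0.38*sin(w)^2 + 2.7*sin(w) + 4.86)^3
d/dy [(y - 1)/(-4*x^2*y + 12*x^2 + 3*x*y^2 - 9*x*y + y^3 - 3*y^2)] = (-4*x^2*y + 12*x^2 + 3*x*y^2 - 9*x*y + y^3 - 3*y^2 + (y - 1)*(4*x^2 - 6*x*y + 9*x - 3*y^2 + 6*y))/(4*x^2*y - 12*x^2 - 3*x*y^2 + 9*x*y - y^3 + 3*y^2)^2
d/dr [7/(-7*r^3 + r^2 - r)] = 7*(21*r^2 - 2*r + 1)/(r^2*(7*r^2 - r + 1)^2)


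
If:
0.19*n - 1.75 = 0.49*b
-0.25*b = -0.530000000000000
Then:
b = 2.12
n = 14.68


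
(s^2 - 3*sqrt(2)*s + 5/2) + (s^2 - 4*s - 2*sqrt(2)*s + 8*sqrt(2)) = 2*s^2 - 5*sqrt(2)*s - 4*s + 5/2 + 8*sqrt(2)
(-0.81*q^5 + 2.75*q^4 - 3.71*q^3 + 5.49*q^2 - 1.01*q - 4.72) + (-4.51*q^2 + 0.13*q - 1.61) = -0.81*q^5 + 2.75*q^4 - 3.71*q^3 + 0.98*q^2 - 0.88*q - 6.33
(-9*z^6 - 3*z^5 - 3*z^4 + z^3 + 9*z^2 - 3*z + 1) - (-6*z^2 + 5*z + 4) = -9*z^6 - 3*z^5 - 3*z^4 + z^3 + 15*z^2 - 8*z - 3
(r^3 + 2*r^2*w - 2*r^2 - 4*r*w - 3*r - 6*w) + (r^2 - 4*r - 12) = r^3 + 2*r^2*w - r^2 - 4*r*w - 7*r - 6*w - 12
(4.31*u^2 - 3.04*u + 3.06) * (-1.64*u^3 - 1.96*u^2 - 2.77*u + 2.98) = -7.0684*u^5 - 3.462*u^4 - 10.9987*u^3 + 15.267*u^2 - 17.5354*u + 9.1188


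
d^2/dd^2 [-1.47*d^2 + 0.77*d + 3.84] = -2.94000000000000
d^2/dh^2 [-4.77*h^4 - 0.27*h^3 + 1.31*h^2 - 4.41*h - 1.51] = -57.24*h^2 - 1.62*h + 2.62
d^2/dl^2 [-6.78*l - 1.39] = 0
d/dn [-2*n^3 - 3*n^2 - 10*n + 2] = -6*n^2 - 6*n - 10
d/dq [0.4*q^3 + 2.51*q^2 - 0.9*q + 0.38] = 1.2*q^2 + 5.02*q - 0.9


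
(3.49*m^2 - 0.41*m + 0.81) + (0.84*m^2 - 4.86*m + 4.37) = 4.33*m^2 - 5.27*m + 5.18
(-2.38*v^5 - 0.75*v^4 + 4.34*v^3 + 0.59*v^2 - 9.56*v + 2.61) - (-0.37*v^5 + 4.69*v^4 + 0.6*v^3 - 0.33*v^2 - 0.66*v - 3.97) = -2.01*v^5 - 5.44*v^4 + 3.74*v^3 + 0.92*v^2 - 8.9*v + 6.58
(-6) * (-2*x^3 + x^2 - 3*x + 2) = 12*x^3 - 6*x^2 + 18*x - 12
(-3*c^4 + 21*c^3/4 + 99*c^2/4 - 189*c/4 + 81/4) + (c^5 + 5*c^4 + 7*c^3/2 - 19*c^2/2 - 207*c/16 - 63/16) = c^5 + 2*c^4 + 35*c^3/4 + 61*c^2/4 - 963*c/16 + 261/16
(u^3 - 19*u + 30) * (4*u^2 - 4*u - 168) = 4*u^5 - 4*u^4 - 244*u^3 + 196*u^2 + 3072*u - 5040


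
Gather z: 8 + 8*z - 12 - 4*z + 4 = 4*z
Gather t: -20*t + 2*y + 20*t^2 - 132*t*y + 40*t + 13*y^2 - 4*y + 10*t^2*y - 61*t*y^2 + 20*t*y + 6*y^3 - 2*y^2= t^2*(10*y + 20) + t*(-61*y^2 - 112*y + 20) + 6*y^3 + 11*y^2 - 2*y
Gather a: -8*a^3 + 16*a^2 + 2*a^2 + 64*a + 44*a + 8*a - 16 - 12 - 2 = -8*a^3 + 18*a^2 + 116*a - 30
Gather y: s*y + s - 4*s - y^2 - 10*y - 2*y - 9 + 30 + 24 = -3*s - y^2 + y*(s - 12) + 45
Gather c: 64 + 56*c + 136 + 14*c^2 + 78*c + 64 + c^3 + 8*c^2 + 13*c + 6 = c^3 + 22*c^2 + 147*c + 270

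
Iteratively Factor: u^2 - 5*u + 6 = (u - 2)*(u - 3)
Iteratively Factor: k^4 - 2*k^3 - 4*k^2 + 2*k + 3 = (k + 1)*(k^3 - 3*k^2 - k + 3) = (k + 1)^2*(k^2 - 4*k + 3) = (k - 1)*(k + 1)^2*(k - 3)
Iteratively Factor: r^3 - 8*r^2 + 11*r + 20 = (r - 4)*(r^2 - 4*r - 5) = (r - 5)*(r - 4)*(r + 1)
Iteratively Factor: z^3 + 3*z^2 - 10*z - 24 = (z + 4)*(z^2 - z - 6) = (z - 3)*(z + 4)*(z + 2)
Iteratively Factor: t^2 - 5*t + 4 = (t - 4)*(t - 1)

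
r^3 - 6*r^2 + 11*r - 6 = (r - 3)*(r - 2)*(r - 1)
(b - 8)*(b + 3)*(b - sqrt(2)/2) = b^3 - 5*b^2 - sqrt(2)*b^2/2 - 24*b + 5*sqrt(2)*b/2 + 12*sqrt(2)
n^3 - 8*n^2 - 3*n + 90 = (n - 6)*(n - 5)*(n + 3)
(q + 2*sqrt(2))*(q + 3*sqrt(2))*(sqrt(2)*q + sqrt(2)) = sqrt(2)*q^3 + sqrt(2)*q^2 + 10*q^2 + 10*q + 12*sqrt(2)*q + 12*sqrt(2)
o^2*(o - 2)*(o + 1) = o^4 - o^3 - 2*o^2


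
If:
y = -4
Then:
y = -4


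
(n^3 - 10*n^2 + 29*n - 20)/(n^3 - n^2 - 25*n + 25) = (n - 4)/(n + 5)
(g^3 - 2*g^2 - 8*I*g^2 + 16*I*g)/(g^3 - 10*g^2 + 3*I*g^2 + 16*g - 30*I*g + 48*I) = g*(g - 8*I)/(g^2 + g*(-8 + 3*I) - 24*I)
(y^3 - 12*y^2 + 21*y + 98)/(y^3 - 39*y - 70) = (y - 7)/(y + 5)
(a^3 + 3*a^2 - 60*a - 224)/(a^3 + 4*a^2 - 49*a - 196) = (a - 8)/(a - 7)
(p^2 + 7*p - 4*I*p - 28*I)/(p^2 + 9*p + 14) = (p - 4*I)/(p + 2)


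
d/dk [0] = 0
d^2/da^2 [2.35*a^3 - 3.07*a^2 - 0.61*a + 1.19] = 14.1*a - 6.14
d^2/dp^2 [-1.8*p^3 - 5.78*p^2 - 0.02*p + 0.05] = -10.8*p - 11.56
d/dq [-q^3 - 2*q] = -3*q^2 - 2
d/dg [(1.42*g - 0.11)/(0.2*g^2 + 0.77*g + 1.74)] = (-0.284*g^2 + 0.044*g + 2.5555)/(0.04*g^4 + 0.308*g^3 + 1.2889*g^2 + 2.6796*g + 3.0276)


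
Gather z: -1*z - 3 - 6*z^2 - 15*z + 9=-6*z^2 - 16*z + 6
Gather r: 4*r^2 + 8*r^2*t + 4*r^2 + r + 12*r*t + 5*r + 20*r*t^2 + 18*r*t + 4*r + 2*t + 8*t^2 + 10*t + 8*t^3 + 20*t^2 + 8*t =r^2*(8*t + 8) + r*(20*t^2 + 30*t + 10) + 8*t^3 + 28*t^2 + 20*t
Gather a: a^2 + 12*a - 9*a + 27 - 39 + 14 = a^2 + 3*a + 2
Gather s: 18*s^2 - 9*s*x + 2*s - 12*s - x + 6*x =18*s^2 + s*(-9*x - 10) + 5*x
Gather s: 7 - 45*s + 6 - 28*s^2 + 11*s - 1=-28*s^2 - 34*s + 12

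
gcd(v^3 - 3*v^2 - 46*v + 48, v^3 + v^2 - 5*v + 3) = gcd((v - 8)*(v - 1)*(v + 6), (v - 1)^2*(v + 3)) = v - 1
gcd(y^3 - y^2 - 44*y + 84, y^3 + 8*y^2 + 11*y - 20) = 1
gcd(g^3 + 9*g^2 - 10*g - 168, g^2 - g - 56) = g + 7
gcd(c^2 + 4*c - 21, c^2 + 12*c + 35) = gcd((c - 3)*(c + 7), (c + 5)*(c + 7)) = c + 7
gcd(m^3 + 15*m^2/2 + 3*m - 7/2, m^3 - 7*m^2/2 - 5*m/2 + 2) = m^2 + m/2 - 1/2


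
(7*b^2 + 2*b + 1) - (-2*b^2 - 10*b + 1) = 9*b^2 + 12*b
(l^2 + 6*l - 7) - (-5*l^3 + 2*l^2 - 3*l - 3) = 5*l^3 - l^2 + 9*l - 4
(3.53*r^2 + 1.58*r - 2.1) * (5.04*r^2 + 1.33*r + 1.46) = 17.7912*r^4 + 12.6581*r^3 - 3.3288*r^2 - 0.4862*r - 3.066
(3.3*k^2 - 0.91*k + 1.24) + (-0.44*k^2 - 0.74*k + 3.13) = 2.86*k^2 - 1.65*k + 4.37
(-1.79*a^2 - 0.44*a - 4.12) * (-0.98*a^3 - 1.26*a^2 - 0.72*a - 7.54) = 1.7542*a^5 + 2.6866*a^4 + 5.8808*a^3 + 19.0046*a^2 + 6.284*a + 31.0648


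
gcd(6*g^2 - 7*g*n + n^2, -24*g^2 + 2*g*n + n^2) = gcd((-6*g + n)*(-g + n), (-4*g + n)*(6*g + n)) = 1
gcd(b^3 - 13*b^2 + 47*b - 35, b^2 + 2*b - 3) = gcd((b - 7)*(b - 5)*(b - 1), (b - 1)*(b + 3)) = b - 1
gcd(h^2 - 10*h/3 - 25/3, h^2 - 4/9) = 1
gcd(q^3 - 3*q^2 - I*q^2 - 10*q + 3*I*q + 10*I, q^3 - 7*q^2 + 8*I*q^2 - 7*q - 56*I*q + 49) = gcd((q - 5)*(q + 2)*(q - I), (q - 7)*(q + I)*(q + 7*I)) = 1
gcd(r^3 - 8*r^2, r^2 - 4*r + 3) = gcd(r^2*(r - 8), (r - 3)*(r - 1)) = 1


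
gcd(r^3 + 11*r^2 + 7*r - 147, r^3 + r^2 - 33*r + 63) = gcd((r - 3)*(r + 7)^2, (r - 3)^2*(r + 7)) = r^2 + 4*r - 21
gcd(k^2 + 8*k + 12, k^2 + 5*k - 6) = k + 6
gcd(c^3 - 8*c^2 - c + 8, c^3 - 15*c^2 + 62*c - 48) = c^2 - 9*c + 8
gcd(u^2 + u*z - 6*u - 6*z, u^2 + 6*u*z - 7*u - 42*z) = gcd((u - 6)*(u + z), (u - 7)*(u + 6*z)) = 1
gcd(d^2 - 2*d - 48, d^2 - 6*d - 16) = d - 8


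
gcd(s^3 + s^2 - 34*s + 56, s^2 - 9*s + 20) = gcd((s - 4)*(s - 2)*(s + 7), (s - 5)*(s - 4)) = s - 4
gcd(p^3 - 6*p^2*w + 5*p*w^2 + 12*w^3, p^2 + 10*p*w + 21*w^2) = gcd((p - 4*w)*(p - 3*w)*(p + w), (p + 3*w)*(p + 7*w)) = 1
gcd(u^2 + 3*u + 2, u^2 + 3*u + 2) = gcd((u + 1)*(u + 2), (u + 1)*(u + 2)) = u^2 + 3*u + 2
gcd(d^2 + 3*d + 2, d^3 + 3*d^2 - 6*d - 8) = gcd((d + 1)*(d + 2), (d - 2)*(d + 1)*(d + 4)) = d + 1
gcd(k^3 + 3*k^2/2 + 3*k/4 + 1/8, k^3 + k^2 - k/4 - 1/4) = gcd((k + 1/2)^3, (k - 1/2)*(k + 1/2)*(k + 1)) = k + 1/2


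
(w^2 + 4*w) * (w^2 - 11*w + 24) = w^4 - 7*w^3 - 20*w^2 + 96*w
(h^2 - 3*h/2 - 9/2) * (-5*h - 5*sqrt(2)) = -5*h^3 - 5*sqrt(2)*h^2 + 15*h^2/2 + 15*sqrt(2)*h/2 + 45*h/2 + 45*sqrt(2)/2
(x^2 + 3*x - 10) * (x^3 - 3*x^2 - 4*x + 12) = x^5 - 23*x^3 + 30*x^2 + 76*x - 120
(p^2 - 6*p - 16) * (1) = p^2 - 6*p - 16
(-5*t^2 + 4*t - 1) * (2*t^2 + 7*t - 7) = -10*t^4 - 27*t^3 + 61*t^2 - 35*t + 7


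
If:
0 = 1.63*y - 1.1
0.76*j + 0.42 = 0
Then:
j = -0.55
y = 0.67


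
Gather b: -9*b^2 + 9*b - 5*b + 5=-9*b^2 + 4*b + 5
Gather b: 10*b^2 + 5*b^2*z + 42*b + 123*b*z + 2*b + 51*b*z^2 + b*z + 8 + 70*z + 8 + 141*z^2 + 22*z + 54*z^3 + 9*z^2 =b^2*(5*z + 10) + b*(51*z^2 + 124*z + 44) + 54*z^3 + 150*z^2 + 92*z + 16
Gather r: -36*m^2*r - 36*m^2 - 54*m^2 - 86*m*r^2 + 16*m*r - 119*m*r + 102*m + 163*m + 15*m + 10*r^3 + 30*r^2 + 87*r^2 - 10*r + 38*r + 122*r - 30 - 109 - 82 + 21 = -90*m^2 + 280*m + 10*r^3 + r^2*(117 - 86*m) + r*(-36*m^2 - 103*m + 150) - 200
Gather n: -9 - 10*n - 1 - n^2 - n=-n^2 - 11*n - 10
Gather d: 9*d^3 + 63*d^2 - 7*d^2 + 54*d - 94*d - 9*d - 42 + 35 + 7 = 9*d^3 + 56*d^2 - 49*d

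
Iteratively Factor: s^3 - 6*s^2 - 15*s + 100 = (s + 4)*(s^2 - 10*s + 25) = (s - 5)*(s + 4)*(s - 5)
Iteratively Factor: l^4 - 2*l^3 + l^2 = (l - 1)*(l^3 - l^2) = l*(l - 1)*(l^2 - l) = l^2*(l - 1)*(l - 1)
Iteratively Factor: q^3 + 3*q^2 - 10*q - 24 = (q - 3)*(q^2 + 6*q + 8) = (q - 3)*(q + 2)*(q + 4)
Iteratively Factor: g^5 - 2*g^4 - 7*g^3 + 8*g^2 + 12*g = (g)*(g^4 - 2*g^3 - 7*g^2 + 8*g + 12) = g*(g - 2)*(g^3 - 7*g - 6) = g*(g - 2)*(g + 1)*(g^2 - g - 6) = g*(g - 3)*(g - 2)*(g + 1)*(g + 2)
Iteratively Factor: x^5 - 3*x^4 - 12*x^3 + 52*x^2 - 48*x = (x)*(x^4 - 3*x^3 - 12*x^2 + 52*x - 48) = x*(x - 3)*(x^3 - 12*x + 16) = x*(x - 3)*(x + 4)*(x^2 - 4*x + 4) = x*(x - 3)*(x - 2)*(x + 4)*(x - 2)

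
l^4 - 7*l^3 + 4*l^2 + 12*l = l*(l - 6)*(l - 2)*(l + 1)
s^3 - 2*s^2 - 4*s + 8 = (s - 2)^2*(s + 2)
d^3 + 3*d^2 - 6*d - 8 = (d - 2)*(d + 1)*(d + 4)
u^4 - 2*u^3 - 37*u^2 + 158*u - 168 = (u - 4)*(u - 3)*(u - 2)*(u + 7)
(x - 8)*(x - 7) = x^2 - 15*x + 56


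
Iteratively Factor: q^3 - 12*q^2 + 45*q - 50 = (q - 2)*(q^2 - 10*q + 25) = (q - 5)*(q - 2)*(q - 5)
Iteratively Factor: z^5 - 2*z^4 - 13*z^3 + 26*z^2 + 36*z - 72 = (z - 2)*(z^4 - 13*z^2 + 36) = (z - 2)^2*(z^3 + 2*z^2 - 9*z - 18) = (z - 3)*(z - 2)^2*(z^2 + 5*z + 6) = (z - 3)*(z - 2)^2*(z + 3)*(z + 2)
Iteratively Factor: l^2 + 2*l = (l)*(l + 2)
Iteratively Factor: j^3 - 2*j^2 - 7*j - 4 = (j + 1)*(j^2 - 3*j - 4) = (j - 4)*(j + 1)*(j + 1)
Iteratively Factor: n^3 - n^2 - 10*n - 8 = (n + 1)*(n^2 - 2*n - 8) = (n - 4)*(n + 1)*(n + 2)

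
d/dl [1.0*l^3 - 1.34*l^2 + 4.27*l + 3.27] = 3.0*l^2 - 2.68*l + 4.27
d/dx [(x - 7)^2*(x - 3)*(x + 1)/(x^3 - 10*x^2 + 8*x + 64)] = (x^6 - 20*x^5 + 110*x^4 + 112*x^3 - 2599*x^2 + 6532*x - 2408)/(x^6 - 20*x^5 + 116*x^4 - 32*x^3 - 1216*x^2 + 1024*x + 4096)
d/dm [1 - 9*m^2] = -18*m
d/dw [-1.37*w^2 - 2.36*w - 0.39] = -2.74*w - 2.36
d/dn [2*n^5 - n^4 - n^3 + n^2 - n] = 10*n^4 - 4*n^3 - 3*n^2 + 2*n - 1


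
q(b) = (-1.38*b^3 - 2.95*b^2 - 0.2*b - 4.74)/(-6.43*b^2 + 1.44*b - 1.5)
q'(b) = (12.86*b - 1.44)*(-1.38*b^3 - 2.95*b^2 - 0.2*b - 4.74)/(-6.43*b^2 + 1.44*b - 1.5)^2 + (-4.14*b^2 - 5.9*b - 0.2)/(-6.43*b^2 + 1.44*b - 1.5)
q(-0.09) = 2.82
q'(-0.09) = 4.18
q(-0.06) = 2.94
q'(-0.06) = 3.96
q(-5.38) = -0.64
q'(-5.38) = 0.22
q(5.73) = 1.77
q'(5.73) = 0.20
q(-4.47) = -0.44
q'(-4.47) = 0.22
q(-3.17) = -0.14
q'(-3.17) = 0.24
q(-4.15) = -0.37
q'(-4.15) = 0.23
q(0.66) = 1.96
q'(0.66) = -2.35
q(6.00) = 1.83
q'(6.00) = 0.21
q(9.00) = 2.46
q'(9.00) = 0.21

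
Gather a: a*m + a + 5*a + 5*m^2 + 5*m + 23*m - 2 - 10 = a*(m + 6) + 5*m^2 + 28*m - 12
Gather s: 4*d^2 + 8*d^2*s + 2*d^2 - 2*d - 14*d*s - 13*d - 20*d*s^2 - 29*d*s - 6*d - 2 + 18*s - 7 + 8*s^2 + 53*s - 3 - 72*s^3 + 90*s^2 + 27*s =6*d^2 - 21*d - 72*s^3 + s^2*(98 - 20*d) + s*(8*d^2 - 43*d + 98) - 12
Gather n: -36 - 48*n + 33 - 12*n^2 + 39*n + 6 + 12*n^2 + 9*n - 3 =0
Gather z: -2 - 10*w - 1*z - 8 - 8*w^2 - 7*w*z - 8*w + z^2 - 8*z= -8*w^2 - 18*w + z^2 + z*(-7*w - 9) - 10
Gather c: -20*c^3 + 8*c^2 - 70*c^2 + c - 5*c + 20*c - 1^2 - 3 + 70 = -20*c^3 - 62*c^2 + 16*c + 66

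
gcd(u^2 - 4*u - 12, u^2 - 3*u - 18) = u - 6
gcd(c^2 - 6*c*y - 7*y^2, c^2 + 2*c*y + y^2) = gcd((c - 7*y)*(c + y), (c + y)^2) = c + y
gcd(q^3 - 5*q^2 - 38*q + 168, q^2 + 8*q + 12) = q + 6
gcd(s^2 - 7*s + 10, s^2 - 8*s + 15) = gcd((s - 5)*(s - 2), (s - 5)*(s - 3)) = s - 5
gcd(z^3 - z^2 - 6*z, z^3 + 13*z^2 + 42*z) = z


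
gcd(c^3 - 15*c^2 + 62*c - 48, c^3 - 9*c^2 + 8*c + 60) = c - 6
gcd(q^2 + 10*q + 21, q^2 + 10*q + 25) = 1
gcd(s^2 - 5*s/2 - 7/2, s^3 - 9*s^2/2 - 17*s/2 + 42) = s - 7/2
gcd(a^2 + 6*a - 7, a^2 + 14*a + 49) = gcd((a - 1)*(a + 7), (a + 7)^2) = a + 7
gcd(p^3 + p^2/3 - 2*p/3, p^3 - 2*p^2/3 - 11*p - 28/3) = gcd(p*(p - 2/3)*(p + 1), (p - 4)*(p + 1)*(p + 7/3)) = p + 1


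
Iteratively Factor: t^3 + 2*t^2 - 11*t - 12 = (t + 4)*(t^2 - 2*t - 3) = (t + 1)*(t + 4)*(t - 3)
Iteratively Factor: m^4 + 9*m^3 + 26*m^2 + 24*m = (m + 3)*(m^3 + 6*m^2 + 8*m) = (m + 2)*(m + 3)*(m^2 + 4*m) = m*(m + 2)*(m + 3)*(m + 4)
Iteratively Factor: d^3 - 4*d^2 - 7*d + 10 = (d + 2)*(d^2 - 6*d + 5) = (d - 5)*(d + 2)*(d - 1)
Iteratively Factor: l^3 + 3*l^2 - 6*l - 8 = (l + 1)*(l^2 + 2*l - 8) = (l - 2)*(l + 1)*(l + 4)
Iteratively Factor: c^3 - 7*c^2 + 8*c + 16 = (c + 1)*(c^2 - 8*c + 16) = (c - 4)*(c + 1)*(c - 4)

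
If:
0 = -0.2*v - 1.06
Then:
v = -5.30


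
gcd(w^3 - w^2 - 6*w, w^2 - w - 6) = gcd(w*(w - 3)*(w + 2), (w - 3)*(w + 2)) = w^2 - w - 6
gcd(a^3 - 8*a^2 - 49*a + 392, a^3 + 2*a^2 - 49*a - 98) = a^2 - 49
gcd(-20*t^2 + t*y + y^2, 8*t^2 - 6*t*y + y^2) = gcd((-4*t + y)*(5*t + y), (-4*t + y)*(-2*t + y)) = -4*t + y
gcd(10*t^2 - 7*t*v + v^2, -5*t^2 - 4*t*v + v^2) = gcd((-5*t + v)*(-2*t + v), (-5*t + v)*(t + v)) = 5*t - v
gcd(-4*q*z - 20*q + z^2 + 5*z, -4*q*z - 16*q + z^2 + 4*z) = -4*q + z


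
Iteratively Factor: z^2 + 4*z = (z)*(z + 4)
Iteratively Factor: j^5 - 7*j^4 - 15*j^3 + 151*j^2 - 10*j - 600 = (j - 5)*(j^4 - 2*j^3 - 25*j^2 + 26*j + 120) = (j - 5)*(j - 3)*(j^3 + j^2 - 22*j - 40) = (j - 5)^2*(j - 3)*(j^2 + 6*j + 8) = (j - 5)^2*(j - 3)*(j + 2)*(j + 4)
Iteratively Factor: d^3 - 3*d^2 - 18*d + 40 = (d - 5)*(d^2 + 2*d - 8) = (d - 5)*(d + 4)*(d - 2)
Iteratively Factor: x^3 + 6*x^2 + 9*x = (x + 3)*(x^2 + 3*x) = (x + 3)^2*(x)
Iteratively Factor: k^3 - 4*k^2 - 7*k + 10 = (k - 5)*(k^2 + k - 2) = (k - 5)*(k + 2)*(k - 1)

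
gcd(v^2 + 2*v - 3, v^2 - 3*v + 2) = v - 1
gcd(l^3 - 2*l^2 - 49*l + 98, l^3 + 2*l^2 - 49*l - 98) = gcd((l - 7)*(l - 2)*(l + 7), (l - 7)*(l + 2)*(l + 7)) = l^2 - 49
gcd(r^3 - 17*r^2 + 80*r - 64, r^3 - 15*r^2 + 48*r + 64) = r^2 - 16*r + 64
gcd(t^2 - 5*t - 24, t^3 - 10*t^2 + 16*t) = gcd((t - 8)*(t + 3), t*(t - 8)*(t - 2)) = t - 8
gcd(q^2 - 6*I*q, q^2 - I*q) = q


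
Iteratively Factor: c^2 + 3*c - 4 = (c - 1)*(c + 4)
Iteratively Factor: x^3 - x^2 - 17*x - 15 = (x + 1)*(x^2 - 2*x - 15) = (x - 5)*(x + 1)*(x + 3)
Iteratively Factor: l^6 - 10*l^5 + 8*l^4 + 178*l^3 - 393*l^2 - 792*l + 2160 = (l - 4)*(l^5 - 6*l^4 - 16*l^3 + 114*l^2 + 63*l - 540) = (l - 4)*(l + 3)*(l^4 - 9*l^3 + 11*l^2 + 81*l - 180) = (l - 5)*(l - 4)*(l + 3)*(l^3 - 4*l^2 - 9*l + 36) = (l - 5)*(l - 4)*(l - 3)*(l + 3)*(l^2 - l - 12) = (l - 5)*(l - 4)*(l - 3)*(l + 3)^2*(l - 4)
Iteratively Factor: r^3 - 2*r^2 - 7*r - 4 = (r - 4)*(r^2 + 2*r + 1) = (r - 4)*(r + 1)*(r + 1)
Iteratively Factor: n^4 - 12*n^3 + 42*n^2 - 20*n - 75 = (n - 5)*(n^3 - 7*n^2 + 7*n + 15) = (n - 5)*(n - 3)*(n^2 - 4*n - 5) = (n - 5)*(n - 3)*(n + 1)*(n - 5)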